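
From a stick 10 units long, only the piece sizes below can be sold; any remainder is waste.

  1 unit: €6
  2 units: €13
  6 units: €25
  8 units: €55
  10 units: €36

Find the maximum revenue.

Consider every possible first cut. f[k] is the best of p[i]+f[k−i] over all sellable i≤k.
f[1] = 6
f[2] = 13
f[3] = 19  (first piece 1, then f[2]=13)
f[4] = 26  (first piece 2, then f[2]=13)
f[5] = 32  (first piece 1, then f[4]=26)
f[6] = 39  (first piece 2, then f[4]=26)
f[7] = 45  (first piece 1, then f[6]=39)
f[8] = 55
f[9] = 61  (first piece 1, then f[8]=55)
f[10] = 68  (first piece 2, then f[8]=55)
One optimal cutting: 8 + 2 → €68.

68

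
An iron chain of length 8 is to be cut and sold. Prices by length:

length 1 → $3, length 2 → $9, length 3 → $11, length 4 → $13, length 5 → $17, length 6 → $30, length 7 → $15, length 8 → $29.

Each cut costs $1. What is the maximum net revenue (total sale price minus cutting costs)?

Build net[k] bottom-up: net[k] = max over allowed piece i of (p[i] + net[k−i]) − 1 per cut.
net[1] = 3
net[2] = max(3+3-1, 9+0) = 9
net[3] = max(3+9-1, 9+3-1, 11+0) = 11
net[4] = max(3+11-1, 9+9-1, 11+3-1, 13+0) = 17
net[5] = max(3+17-1, 9+11-1, 11+9-1, 13+3-1, 17+0) = 19
net[6] = max(3+19-1, 9+17-1, 11+11-1, 13+9-1, 17+3-1, 30+0) = 30
net[7] = max(3+30-1, 9+19-1, 11+17-1, …, 30+3-1, 15+0) = 32
net[8] = max(3+32-1, 9+30-1, 11+19-1, …, 15+3-1, 29+0) = 38
One optimal plan: pieces 6 + 2 (1 cut) → $39 − $1 = $38.

38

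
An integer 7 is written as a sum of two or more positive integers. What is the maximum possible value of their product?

Fill P[k] for k=2..7: at each k try every first piece i and multiply by the better of (k−i) uncut or P[k−i].
P[2] = 1·max(1,0) = 1·1 = 1
P[3] = 1·max(2,1) = 1·2 = 2
P[4] = 2·max(2,1) = 2·2 = 4
P[5] = 2·max(3,2) = 2·3 = 6
P[6] = 3·max(3,2) = 3·3 = 9
P[7] = 2·max(5,6) = 2·6 = 12
One optimal split: 3 + 2 + 2; product 3·2·2 = 12.

12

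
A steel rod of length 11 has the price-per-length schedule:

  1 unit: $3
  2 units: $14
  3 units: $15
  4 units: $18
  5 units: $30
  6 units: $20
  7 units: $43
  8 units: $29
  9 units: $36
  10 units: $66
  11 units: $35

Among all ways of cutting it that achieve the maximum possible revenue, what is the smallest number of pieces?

6

Build r[k] bottom-up: r[k] = max over allowed piece i of (p[i] + r[k−i]).
r[1] = 3
r[2] = 14
r[3] = 17  (first piece 1, then r[2]=14)
r[4] = 28  (first piece 2, then r[2]=14)
r[5] = 31  (first piece 1, then r[4]=28)
r[6] = 42  (first piece 2, then r[4]=28)
r[7] = 45  (first piece 1, then r[6]=42)
r[8] = 56  (first piece 2, then r[6]=42)
r[9] = 59  (first piece 1, then r[8]=56)
r[10] = 70  (first piece 2, then r[8]=56)
r[11] = 73  (first piece 1, then r[10]=70)
Maximum revenue is $73.
Now minimize piece count subject to staying optimal: for each k, pieces[k] = 1 + min over i with p[i]+r[k−i]=r[k] of pieces[k−i].
pieces[8] = 4
pieces[9] = 5
pieces[10] = 5
pieces[11] = 6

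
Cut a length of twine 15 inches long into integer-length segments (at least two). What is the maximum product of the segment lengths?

Define m[k] = max over 1≤i<k of i · max(k−i, m[k−i]); the inner max lets the remainder stay uncut if that's better.
m[2] = 1·max(1,0) = 1·1 = 1
m[3] = 1·max(2,1) = 1·2 = 2
m[4] = 2·max(2,1) = 2·2 = 4
m[5] = 2·max(3,2) = 2·3 = 6
m[6] = 3·max(3,2) = 3·3 = 9
m[7] = 2·max(5,6) = 2·6 = 12
m[8] = 2·max(6,9) = 2·9 = 18
m[9] = 3·max(6,9) = 3·9 = 27
m[10] = 2·max(8,18) = 2·18 = 36
m[11] = 2·max(9,27) = 2·27 = 54
m[12] = 3·max(9,27) = 3·27 = 81
m[13] = 2·max(11,54) = 2·54 = 108
m[14] = 2·max(12,81) = 2·81 = 162
m[15] = 3·max(12,81) = 3·81 = 243
One optimal split: 3 + 3 + 3 + 3 + 3; product 3·3·3·3·3 = 243.

243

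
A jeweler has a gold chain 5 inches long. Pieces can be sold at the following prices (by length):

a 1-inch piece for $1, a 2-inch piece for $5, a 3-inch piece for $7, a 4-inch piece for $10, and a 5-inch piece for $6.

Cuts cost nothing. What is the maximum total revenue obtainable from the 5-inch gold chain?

Consider every possible first cut. v[k] is the best of p[i]+v[k−i] over all sellable i≤k.
v[1] = 1
v[2] = 5
v[3] = 7
v[4] = 10  (first piece 2, then v[2]=5)
v[5] = 12  (first piece 2, then v[3]=7)
One optimal cutting: 3 + 2 → $7 + $5 = $12.

12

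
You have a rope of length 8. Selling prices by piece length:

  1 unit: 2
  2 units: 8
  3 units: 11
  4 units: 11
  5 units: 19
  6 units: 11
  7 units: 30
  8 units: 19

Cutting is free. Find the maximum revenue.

Build r[k] bottom-up: r[k] = max over allowed piece i of (p[i] + r[k−i]).
r[1] = 2
r[2] = max(2+2, 8+0) = 8
r[3] = max(2+8, 8+2, 11+0) = 11
r[4] = max(2+11, 8+8, 11+2, 11+0) = 16
r[5] = max(2+16, 8+11, 11+8, 11+2, 19+0) = 19
r[6] = max(2+19, 8+16, 11+11, 11+8, 19+2, 11+0) = 24
r[7] = max(2+24, 8+19, 11+16, …, 11+2, 30+0) = 30
r[8] = max(2+30, 8+24, 11+19, …, 30+2, 19+0) = 32
One optimal cutting: 7 + 1 → 30 + 2 = 32.

32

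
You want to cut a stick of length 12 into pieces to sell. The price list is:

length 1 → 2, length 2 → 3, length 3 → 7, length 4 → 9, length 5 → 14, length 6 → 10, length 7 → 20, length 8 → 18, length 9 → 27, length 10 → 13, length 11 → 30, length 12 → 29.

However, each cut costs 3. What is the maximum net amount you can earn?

31

Let v[k] be the best obtainable value from length k. For each k, try every first piece i and keep the best of price[i] + v[k−i] minus the 3 cut fee when i<k.
v[1] = 2
v[2] = max(2+2-3, 3+0) = 3
v[3] = max(2+3-3, 3+2-3, 7+0) = 7
v[4] = max(2+7-3, 3+3-3, 7+2-3, 9+0) = 9
v[5] = max(2+9-3, 3+7-3, 7+3-3, 9+2-3, 14+0) = 14
v[6] = max(2+14-3, 3+9-3, 7+7-3, 9+3-3, 14+2-3, 10+0) = 13
v[7] = max(2+13-3, 3+14-3, 7+9-3, …, 10+2-3, 20+0) = 20
v[8] = max(2+20-3, 3+13-3, 7+14-3, …, 20+2-3, 18+0) = 19
v[9] = max(2+19-3, 3+20-3, 7+13-3, …, 18+2-3, 27+0) = 27
v[10] = max(2+27-3, 3+19-3, 7+20-3, …, 27+2-3, 13+0) = 26
v[11] = max(2+26-3, 3+27-3, 7+19-3, …, 13+2-3, 30+0) = 30
v[12] = max(2+30-3, 3+26-3, 7+27-3, …, 30+2-3, 29+0) = 31
One optimal plan: pieces 9 + 3 (1 cut) → 34 − 3 = 31.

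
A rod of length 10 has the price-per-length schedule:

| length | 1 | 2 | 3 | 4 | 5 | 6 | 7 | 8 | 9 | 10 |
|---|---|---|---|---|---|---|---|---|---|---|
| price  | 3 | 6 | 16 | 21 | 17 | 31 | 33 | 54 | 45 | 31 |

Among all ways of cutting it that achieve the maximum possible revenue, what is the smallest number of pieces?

Consider every possible first cut. r[k] is the best of p[i]+r[k−i] over all sellable i≤k.
r[1] = 3
r[2] = 6  (first piece 1, then r[1]=3)
r[3] = 16
r[4] = 21
r[5] = 24  (first piece 1, then r[4]=21)
r[6] = 32  (first piece 3, then r[3]=16)
r[7] = 37  (first piece 3, then r[4]=21)
r[8] = 54
r[9] = 57  (first piece 1, then r[8]=54)
r[10] = 60  (first piece 1, then r[9]=57)
Maximum revenue is $60.
Now minimize piece count subject to staying optimal: for each k, pieces[k] = 1 + min over i with p[i]+r[k−i]=r[k] of pieces[k−i].
pieces[7] = 2
pieces[8] = 1
pieces[9] = 2
pieces[10] = 2

2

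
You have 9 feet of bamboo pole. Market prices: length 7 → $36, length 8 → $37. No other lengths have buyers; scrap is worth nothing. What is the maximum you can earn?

Consider every possible first cut. f[k] is the best of p[i]+f[k−i] over all sellable i≤k.
f[1] = 0
f[2] = 0
f[3] = 0
f[4] = 0
f[5] = 0
f[6] = 0
f[7] = 36
f[8] = max(36+0, 37+0) = 37
f[9] = max(36+0, 37+0) = 37
One optimal cutting: pieces 8 with 1 foot of scrap → $37.

37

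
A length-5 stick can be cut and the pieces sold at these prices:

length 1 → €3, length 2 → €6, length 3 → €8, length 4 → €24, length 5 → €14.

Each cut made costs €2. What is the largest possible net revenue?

25

Build net[k] bottom-up: net[k] = max over allowed piece i of (p[i] + net[k−i]) − 2 per cut.
net[1] = 3
net[2] = max(3+3-2, 6+0) = 6
net[3] = max(3+6-2, 6+3-2, 8+0) = 8
net[4] = max(3+8-2, 6+6-2, 8+3-2, 24+0) = 24
net[5] = max(3+24-2, 6+8-2, 8+6-2, 24+3-2, 14+0) = 25
One optimal plan: pieces 4 + 1 (1 cut) → €27 − €2 = €25.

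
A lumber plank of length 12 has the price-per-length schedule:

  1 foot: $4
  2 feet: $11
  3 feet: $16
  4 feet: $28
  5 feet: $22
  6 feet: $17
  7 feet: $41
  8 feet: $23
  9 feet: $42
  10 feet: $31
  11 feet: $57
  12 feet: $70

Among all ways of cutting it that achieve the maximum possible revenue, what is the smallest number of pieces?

Let r[k] be the best obtainable value from length k. For each k, try every first piece i and keep the best of price[i] + r[k−i].
r[1] = 4
r[2] = 11
r[3] = 16
r[4] = 28
r[5] = 32  (first piece 1, then r[4]=28)
r[6] = 39  (first piece 2, then r[4]=28)
r[7] = 44  (first piece 3, then r[4]=28)
r[8] = 56  (first piece 4, then r[4]=28)
r[9] = 60  (first piece 1, then r[8]=56)
r[10] = 67  (first piece 2, then r[8]=56)
r[11] = 72  (first piece 3, then r[8]=56)
r[12] = 84  (first piece 4, then r[8]=56)
Maximum revenue is $84.
Now minimize piece count subject to staying optimal: for each k, pieces[k] = 1 + min over i with p[i]+r[k−i]=r[k] of pieces[k−i].
pieces[9] = 3
pieces[10] = 3
pieces[11] = 3
pieces[12] = 3

3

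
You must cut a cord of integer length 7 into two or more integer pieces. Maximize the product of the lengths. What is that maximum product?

12

Let P[k] be the best product for length k (with at least one cut). For each first piece i, the rest contributes max(k−i, P[k−i]).
P[2] = 1·max(1,0) = 1·1 = 1
P[3] = max(1·2, 2·1) = 2
P[4] = max(1·3, 2·2, 3·1) = 4
P[5] = max(1·4, 2·3, 3·2, 4·1) = 6
P[6] = max(1·6, 2·4, 3·3, 4·2, 5·1) = 9
P[7] = max(1·9, 2·6, 3·4, 4·3, 5·2, 6·1) = 12
One optimal split: 3 + 2 + 2; product 3·2·2 = 12.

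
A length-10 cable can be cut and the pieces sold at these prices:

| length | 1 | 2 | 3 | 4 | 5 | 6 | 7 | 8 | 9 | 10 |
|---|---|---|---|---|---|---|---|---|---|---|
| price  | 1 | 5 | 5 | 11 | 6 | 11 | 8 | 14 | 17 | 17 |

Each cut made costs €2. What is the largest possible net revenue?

23

Let v[k] be the best obtainable value from length k. For each k, try every first piece i and keep the best of price[i] + v[k−i] minus the 2 cut fee when i<k.
v[1] = 1
v[2] = max(1+1-2, 5+0) = 5
v[3] = max(1+5-2, 5+1-2, 5+0) = 5
v[4] = max(1+5-2, 5+5-2, 5+1-2, 11+0) = 11
v[5] = max(1+11-2, 5+5-2, 5+5-2, 11+1-2, 6+0) = 10
v[6] = max(1+10-2, 5+11-2, 5+5-2, 11+5-2, 6+1-2, 11+0) = 14
v[7] = max(1+14-2, 5+10-2, 5+11-2, …, 11+1-2, 8+0) = 14
v[8] = max(1+14-2, 5+14-2, 5+10-2, …, 8+1-2, 14+0) = 20
v[9] = max(1+20-2, 5+14-2, 5+14-2, …, 14+1-2, 17+0) = 19
v[10] = max(1+19-2, 5+20-2, 5+14-2, …, 17+1-2, 17+0) = 23
One optimal plan: pieces 4 + 4 + 2 (2 cuts) → €27 − €4 = €23.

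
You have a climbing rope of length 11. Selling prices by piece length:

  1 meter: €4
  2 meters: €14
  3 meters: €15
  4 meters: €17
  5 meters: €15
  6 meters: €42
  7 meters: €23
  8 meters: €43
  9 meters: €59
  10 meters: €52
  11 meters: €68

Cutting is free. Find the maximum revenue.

74

Let R[k] be the best obtainable value from length k. For each k, try every first piece i and keep the best of price[i] + R[k−i].
R[1] = 4
R[2] = 14
R[3] = 18  (first piece 1, then R[2]=14)
R[4] = 28  (first piece 2, then R[2]=14)
R[5] = 32  (first piece 1, then R[4]=28)
R[6] = 42  (first piece 2, then R[4]=28)
R[7] = 46  (first piece 1, then R[6]=42)
R[8] = 56  (first piece 2, then R[6]=42)
R[9] = 60  (first piece 1, then R[8]=56)
R[10] = 70  (first piece 2, then R[8]=56)
R[11] = 74  (first piece 1, then R[10]=70)
One optimal cutting: 2 + 2 + 2 + 2 + 2 + 1 → €14 + €14 + €14 + €14 + €14 + €4 = €74.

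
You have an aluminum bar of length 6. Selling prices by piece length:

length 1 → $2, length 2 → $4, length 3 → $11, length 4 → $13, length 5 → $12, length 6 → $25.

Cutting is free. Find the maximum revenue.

Consider every possible first cut. best[k] is the best of p[i]+best[k−i] over all sellable i≤k.
best[1] = 2
best[2] = max(2+2, 4+0) = 4
best[3] = max(2+4, 4+2, 11+0) = 11
best[4] = max(2+11, 4+4, 11+2, 13+0) = 13
best[5] = max(2+13, 4+11, 11+4, 13+2, 12+0) = 15
best[6] = max(2+15, 4+13, 11+11, 13+4, 12+2, 25+0) = 25
Best is to sell the whole 6-cm piece uncut for $25.

25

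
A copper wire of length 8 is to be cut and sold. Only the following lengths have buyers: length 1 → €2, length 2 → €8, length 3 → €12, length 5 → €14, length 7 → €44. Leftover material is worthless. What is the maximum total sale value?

46

Let r[k] be the best obtainable value from length k. For each k, try every first piece i and keep the best of price[i] + r[k−i].
r[1] = 2
r[2] = max(2+2, 8+0) = 8
r[3] = max(2+8, 8+2, 12+0) = 12
r[4] = max(2+12, 8+8, 12+2) = 16
r[5] = max(2+16, 8+12, 12+8, 14+0) = 20
r[6] = max(2+20, 8+16, 12+12, 14+2) = 24
r[7] = max(2+24, 8+20, 12+16, 14+8, 44+0) = 44
r[8] = max(2+44, 8+24, 12+20, 14+12, 44+2) = 46
One optimal cutting: 7 + 1 → €46.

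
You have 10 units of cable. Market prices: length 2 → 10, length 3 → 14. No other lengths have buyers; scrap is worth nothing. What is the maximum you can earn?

50

Let f[k] be the best obtainable value from length k. For each k, try every first piece i and keep the best of price[i] + f[k−i].
f[1] = 0
f[2] = 10
f[3] = 14
f[4] = 20  (first piece 2, then f[2]=10)
f[5] = 24  (first piece 2, then f[3]=14)
f[6] = 30  (first piece 2, then f[4]=20)
f[7] = 34  (first piece 2, then f[5]=24)
f[8] = 40  (first piece 2, then f[6]=30)
f[9] = 44  (first piece 2, then f[7]=34)
f[10] = 50  (first piece 2, then f[8]=40)
One optimal cutting: 2 + 2 + 2 + 2 + 2 → 50.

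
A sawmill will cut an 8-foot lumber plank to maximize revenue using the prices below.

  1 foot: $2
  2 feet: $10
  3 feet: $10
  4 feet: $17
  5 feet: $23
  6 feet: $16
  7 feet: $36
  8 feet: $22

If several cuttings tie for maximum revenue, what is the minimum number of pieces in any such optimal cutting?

Build r[k] bottom-up: r[k] = max over allowed piece i of (p[i] + r[k−i]).
r[1] = 2
r[2] = 10
r[3] = 12  (first piece 1, then r[2]=10)
r[4] = 20  (first piece 2, then r[2]=10)
r[5] = 23
r[6] = 30  (first piece 2, then r[4]=20)
r[7] = 36
r[8] = 40  (first piece 2, then r[6]=30)
Maximum revenue is $40.
Now minimize piece count subject to staying optimal: for each k, pieces[k] = 1 + min over i with p[i]+r[k−i]=r[k] of pieces[k−i].
pieces[5] = 1
pieces[6] = 3
pieces[7] = 1
pieces[8] = 4

4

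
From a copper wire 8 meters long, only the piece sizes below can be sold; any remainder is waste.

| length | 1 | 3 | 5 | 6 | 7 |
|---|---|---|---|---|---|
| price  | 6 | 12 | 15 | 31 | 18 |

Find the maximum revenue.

48

Consider every possible first cut. best[k] is the best of p[i]+best[k−i] over all sellable i≤k.
best[1] = 6
best[2] = 12  (first piece 1, then best[1]=6)
best[3] = 18  (first piece 1, then best[2]=12)
best[4] = 24  (first piece 1, then best[3]=18)
best[5] = 30  (first piece 1, then best[4]=24)
best[6] = 36  (first piece 1, then best[5]=30)
best[7] = 42  (first piece 1, then best[6]=36)
best[8] = 48  (first piece 1, then best[7]=42)
One optimal cutting: 1 + 1 + 1 + 1 + 1 + 1 + 1 + 1 → €48.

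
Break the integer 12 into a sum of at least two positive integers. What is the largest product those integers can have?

81

Let f[k] be the best product for length k (with at least one cut). For each first piece i, the rest contributes max(k−i, f[k−i]).
f[2] = 1*max(1,0) = 1*1 = 1
f[3] = 1*max(2,1) = 1*2 = 2
f[4] = 2*max(2,1) = 2*2 = 4
f[5] = 2*max(3,2) = 2*3 = 6
f[6] = 3*max(3,2) = 3*3 = 9
f[7] = 2*max(5,6) = 2*6 = 12
f[8] = 2*max(6,9) = 2*9 = 18
f[9] = 3*max(6,9) = 3*9 = 27
f[10] = 2*max(8,18) = 2*18 = 36
f[11] = 2*max(9,27) = 2*27 = 54
f[12] = 3*max(9,27) = 3*27 = 81
One optimal split: 3 + 3 + 3 + 3; product 3*3*3*3 = 81.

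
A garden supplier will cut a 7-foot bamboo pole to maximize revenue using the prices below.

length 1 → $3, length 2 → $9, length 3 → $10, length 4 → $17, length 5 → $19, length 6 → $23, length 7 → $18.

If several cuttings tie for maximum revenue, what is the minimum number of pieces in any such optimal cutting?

Let r[k] be the best obtainable value from length k. For each k, try every first piece i and keep the best of price[i] + r[k−i].
r[1] = 3
r[2] = 9
r[3] = 12  (first piece 1, then r[2]=9)
r[4] = 18  (first piece 2, then r[2]=9)
r[5] = 21  (first piece 1, then r[4]=18)
r[6] = 27  (first piece 2, then r[4]=18)
r[7] = 30  (first piece 1, then r[6]=27)
Maximum revenue is $30.
Now minimize piece count subject to staying optimal: for each k, pieces[k] = 1 + min over i with p[i]+r[k−i]=r[k] of pieces[k−i].
pieces[4] = 2
pieces[5] = 3
pieces[6] = 3
pieces[7] = 4

4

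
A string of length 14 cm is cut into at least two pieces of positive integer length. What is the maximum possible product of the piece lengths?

162

Let P[k] be the best product for length k (with at least one cut). For each first piece i, the rest contributes max(k−i, P[k−i]).
P[2] = 1*max(1,0) = 1*1 = 1
P[3] = max(1*2, 2*1) = 2
P[4] = max(1*3, 2*2, 3*1) = 4
P[5] = max(1*4, 2*3, 3*2, 4*1) = 6
P[6] = max(1*6, 2*4, 3*3, 4*2, 5*1) = 9
P[7] = max(1*9, 2*6, 3*4, 4*3, 5*2, 6*1) = 12
P[8] = max(1*12, 2*9, 3*6, …, 6*2, 7*1) = 18
P[9] = max(1*18, 2*12, 3*9, …, 7*2, 8*1) = 27
P[10] = max(1*27, 2*18, 3*12, …, 8*2, 9*1) = 36
P[11] = max(1*36, 2*27, 3*18, …, 9*2, 10*1) = 54
P[12] = max(1*54, 2*36, 3*27, …, 10*2, 11*1) = 81
P[13] = max(1*81, 2*54, 3*36, …, 11*2, 12*1) = 108
P[14] = max(1*108, 2*81, 3*54, …, 12*2, 13*1) = 162
One optimal split: 3 + 3 + 3 + 3 + 2; product 3*3*3*3*2 = 162.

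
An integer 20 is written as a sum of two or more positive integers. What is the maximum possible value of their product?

Let f[k] be the best product for length k (with at least one cut). For each first piece i, the rest contributes max(k−i, f[k−i]).
f[2] = 1×max(1,0) = 1×1 = 1
f[3] = 1×max(2,1) = 1×2 = 2
f[4] = 2×max(2,1) = 2×2 = 4
f[5] = 2×max(3,2) = 2×3 = 6
f[6] = 3×max(3,2) = 3×3 = 9
f[7] = 2×max(5,6) = 2×6 = 12
f[8] = 2×max(6,9) = 2×9 = 18
f[9] = 3×max(6,9) = 3×9 = 27
f[10] = 2×max(8,18) = 2×18 = 36
f[11] = 2×max(9,27) = 2×27 = 54
f[12] = 3×max(9,27) = 3×27 = 81
f[13] = 2×max(11,54) = 2×54 = 108
f[14] = 2×max(12,81) = 2×81 = 162
f[15] = 3×max(12,81) = 3×81 = 243
f[16] = 2×max(14,162) = 2×162 = 324
f[17] = 2×max(15,243) = 2×243 = 486
f[18] = 3×max(15,243) = 3×243 = 729
f[19] = 2×max(17,486) = 2×486 = 972
f[20] = 2×max(18,729) = 2×729 = 1458
One optimal split: 3 + 3 + 3 + 3 + 3 + 3 + 2; product 3×3×3×3×3×3×2 = 1458.

1458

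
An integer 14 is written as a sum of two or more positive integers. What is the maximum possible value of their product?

162

Define P[k] = max over 1≤i<k of i · max(k−i, P[k−i]); the inner max lets the remainder stay uncut if that's better.
Small cases: P[2]=1, P[3]=2, P[4]=4, P[5]=6, P[6]=9.
P[7] = 2·max(5,6) = 2·6 = 12
P[8] = 2·max(6,9) = 2·9 = 18
P[9] = 3·max(6,9) = 3·9 = 27
P[10] = 2·max(8,18) = 2·18 = 36
P[11] = 2·max(9,27) = 2·27 = 54
P[12] = 3·max(9,27) = 3·27 = 81
P[13] = 2·max(11,54) = 2·54 = 108
P[14] = 2·max(12,81) = 2·81 = 162
One optimal split: 3 + 3 + 3 + 3 + 2; product 3·3·3·3·2 = 162.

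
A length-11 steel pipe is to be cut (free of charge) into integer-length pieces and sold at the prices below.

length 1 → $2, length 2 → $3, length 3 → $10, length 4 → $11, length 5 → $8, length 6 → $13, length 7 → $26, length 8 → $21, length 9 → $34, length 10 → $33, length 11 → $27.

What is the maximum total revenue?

38

Consider every possible first cut. best[k] is the best of p[i]+best[k−i] over all sellable i≤k.
best[1] = 2
best[2] = max(2+2, 3+0) = 4
best[3] = max(2+4, 3+2, 10+0) = 10
best[4] = max(2+10, 3+4, 10+2, 11+0) = 12
best[5] = max(2+12, 3+10, 10+4, 11+2, 8+0) = 14
best[6] = max(2+14, 3+12, 10+10, 11+4, 8+2, 13+0) = 20
best[7] = max(2+20, 3+14, 10+12, …, 13+2, 26+0) = 26
best[8] = max(2+26, 3+20, 10+14, …, 26+2, 21+0) = 28
best[9] = max(2+28, 3+26, 10+20, …, 21+2, 34+0) = 34
best[10] = max(2+34, 3+28, 10+26, …, 34+2, 33+0) = 36
best[11] = max(2+36, 3+34, 10+28, …, 33+2, 27+0) = 38
One optimal cutting: 9 + 1 + 1 → $34 + $2 + $2 = $38.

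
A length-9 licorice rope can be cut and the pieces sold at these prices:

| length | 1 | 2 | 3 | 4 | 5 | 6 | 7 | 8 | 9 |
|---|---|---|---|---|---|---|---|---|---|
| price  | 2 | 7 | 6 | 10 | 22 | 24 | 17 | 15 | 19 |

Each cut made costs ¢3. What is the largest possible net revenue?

Consider every possible first cut. v[k] is the best of p[i]+v[k−i] over all sellable i≤k, charging 3 whenever i<k.
v[1] = 2
v[2] = max(2+2-3, 7+0) = 7
v[3] = max(2+7-3, 7+2-3, 6+0) = 6
v[4] = max(2+6-3, 7+7-3, 6+2-3, 10+0) = 11
v[5] = max(2+11-3, 7+6-3, 6+7-3, 10+2-3, 22+0) = 22
v[6] = max(2+22-3, 7+11-3, 6+6-3, 10+7-3, 22+2-3, 24+0) = 24
v[7] = max(2+24-3, 7+22-3, 6+11-3, …, 24+2-3, 17+0) = 26
v[8] = max(2+26-3, 7+24-3, 6+22-3, …, 17+2-3, 15+0) = 28
v[9] = max(2+28-3, 7+26-3, 6+24-3, …, 15+2-3, 19+0) = 30
One optimal plan: pieces 5 + 2 + 2 (2 cuts) → ¢36 − ¢6 = ¢30.

30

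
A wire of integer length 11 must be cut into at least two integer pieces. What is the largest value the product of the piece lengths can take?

Fill g[k] for k=2..11: at each k try every first piece i and multiply by the better of (k−i) uncut or g[k−i].
g[2] = 1×max(1,0) = 1×1 = 1
g[3] = max(1×2, 2×1) = 2
g[4] = max(1×3, 2×2, 3×1) = 4
g[5] = max(1×4, 2×3, 3×2, 4×1) = 6
g[6] = max(1×6, 2×4, 3×3, 4×2, 5×1) = 9
g[7] = max(1×9, 2×6, 3×4, 4×3, 5×2, 6×1) = 12
g[8] = max(1×12, 2×9, 3×6, …, 6×2, 7×1) = 18
g[9] = max(1×18, 2×12, 3×9, …, 7×2, 8×1) = 27
g[10] = max(1×27, 2×18, 3×12, …, 8×2, 9×1) = 36
g[11] = max(1×36, 2×27, 3×18, …, 9×2, 10×1) = 54
One optimal split: 3 + 3 + 3 + 2; product 3×3×3×2 = 54.

54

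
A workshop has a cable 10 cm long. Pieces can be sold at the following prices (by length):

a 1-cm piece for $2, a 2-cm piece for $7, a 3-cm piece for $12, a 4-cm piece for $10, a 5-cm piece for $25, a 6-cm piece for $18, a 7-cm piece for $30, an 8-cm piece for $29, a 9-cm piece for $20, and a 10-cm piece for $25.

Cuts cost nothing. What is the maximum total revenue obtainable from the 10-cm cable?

Let v[k] be the best obtainable value from length k. For each k, try every first piece i and keep the best of price[i] + v[k−i].
v[1] = 2
v[2] = 7
v[3] = 12
v[4] = 14  (first piece 1, then v[3]=12)
v[5] = 25
v[6] = 27  (first piece 1, then v[5]=25)
v[7] = 32  (first piece 2, then v[5]=25)
v[8] = 37  (first piece 3, then v[5]=25)
v[9] = 39  (first piece 1, then v[8]=37)
v[10] = 50  (first piece 5, then v[5]=25)
One optimal cutting: 5 + 5 → $25 + $25 = $50.

50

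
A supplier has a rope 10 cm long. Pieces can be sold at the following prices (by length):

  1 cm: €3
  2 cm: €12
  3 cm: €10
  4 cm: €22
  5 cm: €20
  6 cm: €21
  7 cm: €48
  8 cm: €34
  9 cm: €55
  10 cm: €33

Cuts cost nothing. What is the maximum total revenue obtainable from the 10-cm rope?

63

Let R[k] be the best obtainable value from length k. For each k, try every first piece i and keep the best of price[i] + R[k−i].
R[1] = 3
R[2] = max(3+3, 12+0) = 12
R[3] = max(3+12, 12+3, 10+0) = 15
R[4] = max(3+15, 12+12, 10+3, 22+0) = 24
R[5] = max(3+24, 12+15, 10+12, 22+3, 20+0) = 27
R[6] = max(3+27, 12+24, 10+15, 22+12, 20+3, 21+0) = 36
R[7] = max(3+36, 12+27, 10+24, …, 21+3, 48+0) = 48
R[8] = max(3+48, 12+36, 10+27, …, 48+3, 34+0) = 51
R[9] = max(3+51, 12+48, 10+36, …, 34+3, 55+0) = 60
R[10] = max(3+60, 12+51, 10+48, …, 55+3, 33+0) = 63
One optimal cutting: 7 + 2 + 1 → €48 + €12 + €3 = €63.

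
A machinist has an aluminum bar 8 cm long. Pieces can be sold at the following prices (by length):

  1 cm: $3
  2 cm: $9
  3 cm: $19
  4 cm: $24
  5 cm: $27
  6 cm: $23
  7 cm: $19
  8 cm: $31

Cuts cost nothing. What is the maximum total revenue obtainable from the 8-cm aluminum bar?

Let r[k] be the best obtainable value from length k. For each k, try every first piece i and keep the best of price[i] + r[k−i].
r[1] = 3
r[2] = max(3+3, 9+0) = 9
r[3] = max(3+9, 9+3, 19+0) = 19
r[4] = max(3+19, 9+9, 19+3, 24+0) = 24
r[5] = max(3+24, 9+19, 19+9, 24+3, 27+0) = 28
r[6] = max(3+28, 9+24, 19+19, 24+9, 27+3, 23+0) = 38
r[7] = max(3+38, 9+28, 19+24, …, 23+3, 19+0) = 43
r[8] = max(3+43, 9+38, 19+28, …, 19+3, 31+0) = 48
One optimal cutting: 4 + 4 → $24 + $24 = $48.

48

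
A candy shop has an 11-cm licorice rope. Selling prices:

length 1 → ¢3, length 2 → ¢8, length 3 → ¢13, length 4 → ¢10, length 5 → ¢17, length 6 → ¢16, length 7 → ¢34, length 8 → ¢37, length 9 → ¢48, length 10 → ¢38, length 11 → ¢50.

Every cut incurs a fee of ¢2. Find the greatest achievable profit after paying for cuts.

Consider every possible first cut. net[k] is the best of p[i]+net[k−i] over all sellable i≤k, charging 2 whenever i<k.
net[1] = 3
net[2] = max(3+3-2, 8+0) = 8
net[3] = max(3+8-2, 8+3-2, 13+0) = 13
net[4] = max(3+13-2, 8+8-2, 13+3-2, 10+0) = 14
net[5] = max(3+14-2, 8+13-2, 13+8-2, 10+3-2, 17+0) = 19
net[6] = max(3+19-2, 8+14-2, 13+13-2, 10+8-2, 17+3-2, 16+0) = 24
net[7] = max(3+24-2, 8+19-2, 13+14-2, …, 16+3-2, 34+0) = 34
net[8] = max(3+34-2, 8+24-2, 13+19-2, …, 34+3-2, 37+0) = 37
net[9] = max(3+37-2, 8+34-2, 13+24-2, …, 37+3-2, 48+0) = 48
net[10] = max(3+48-2, 8+37-2, 13+34-2, …, 48+3-2, 38+0) = 49
net[11] = max(3+49-2, 8+48-2, 13+37-2, …, 38+3-2, 50+0) = 54
One optimal plan: pieces 9 + 2 (1 cut) → ¢56 − ¢2 = ¢54.

54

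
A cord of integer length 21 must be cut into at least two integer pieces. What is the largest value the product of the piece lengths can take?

2187

Define f[k] = max over 1≤i<k of i · max(k−i, f[k−i]); the inner max lets the remainder stay uncut if that's better.
Small cases: f[2]=1, f[3]=2, f[4]=4, f[5]=6, f[6]=9, f[7]=12, f[8]=18, f[9]=27, f[10]=36, f[11]=54, f[12]=81, f[13]=108, f[14]=162.
f[15] = 3×max(12,81) = 3×81 = 243
f[16] = 2×max(14,162) = 2×162 = 324
f[17] = 2×max(15,243) = 2×243 = 486
f[18] = 3×max(15,243) = 3×243 = 729
f[19] = 2×max(17,486) = 2×486 = 972
f[20] = 2×max(18,729) = 2×729 = 1458
f[21] = 3×max(18,729) = 3×729 = 2187
One optimal split: 3 + 3 + 3 + 3 + 3 + 3 + 3; product 3×3×3×3×3×3×3 = 2187.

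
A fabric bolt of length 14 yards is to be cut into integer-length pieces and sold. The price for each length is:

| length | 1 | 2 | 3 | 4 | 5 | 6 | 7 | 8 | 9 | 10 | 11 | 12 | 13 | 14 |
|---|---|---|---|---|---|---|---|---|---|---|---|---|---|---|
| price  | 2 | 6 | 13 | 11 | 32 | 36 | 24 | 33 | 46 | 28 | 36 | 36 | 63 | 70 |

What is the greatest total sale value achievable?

Let best[k] be the best obtainable value from length k. For each k, try every first piece i and keep the best of price[i] + best[k−i].
best[1] = 2
best[2] = 6
best[3] = 13
best[4] = 15  (first piece 1, then best[3]=13)
best[5] = 32
best[6] = 36
best[7] = 38  (first piece 1, then best[6]=36)
best[8] = 45  (first piece 3, then best[5]=32)
best[9] = 49  (first piece 3, then best[6]=36)
best[10] = 64  (first piece 5, then best[5]=32)
best[11] = 68  (first piece 5, then best[6]=36)
best[12] = 72  (first piece 6, then best[6]=36)
best[13] = 77  (first piece 3, then best[10]=64)
best[14] = 81  (first piece 3, then best[11]=68)
One optimal cutting: 6 + 5 + 3 → $36 + $32 + $13 = $81.

81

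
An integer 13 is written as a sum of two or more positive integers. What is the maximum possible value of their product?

108

Fill f[k] for k=2..13: at each k try every first piece i and multiply by the better of (k−i) uncut or f[k−i].
f[2] = 1*max(1,0) = 1*1 = 1
f[3] = 1*max(2,1) = 1*2 = 2
f[4] = 2*max(2,1) = 2*2 = 4
f[5] = 2*max(3,2) = 2*3 = 6
f[6] = 3*max(3,2) = 3*3 = 9
f[7] = 2*max(5,6) = 2*6 = 12
f[8] = 2*max(6,9) = 2*9 = 18
f[9] = 3*max(6,9) = 3*9 = 27
f[10] = 2*max(8,18) = 2*18 = 36
f[11] = 2*max(9,27) = 2*27 = 54
f[12] = 3*max(9,27) = 3*27 = 81
f[13] = 2*max(11,54) = 2*54 = 108
One optimal split: 3 + 3 + 3 + 2 + 2; product 3*3*3*2*2 = 108.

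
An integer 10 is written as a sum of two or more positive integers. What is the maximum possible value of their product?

Define prod[k] = max over 1≤i<k of i · max(k−i, prod[k−i]); the inner max lets the remainder stay uncut if that's better.
prod[2] = 1·max(1,0) = 1·1 = 1
prod[3] = 1·max(2,1) = 1·2 = 2
prod[4] = 2·max(2,1) = 2·2 = 4
prod[5] = 2·max(3,2) = 2·3 = 6
prod[6] = 3·max(3,2) = 3·3 = 9
prod[7] = 2·max(5,6) = 2·6 = 12
prod[8] = 2·max(6,9) = 2·9 = 18
prod[9] = 3·max(6,9) = 3·9 = 27
prod[10] = 2·max(8,18) = 2·18 = 36
One optimal split: 3 + 3 + 2 + 2; product 3·3·2·2 = 36.

36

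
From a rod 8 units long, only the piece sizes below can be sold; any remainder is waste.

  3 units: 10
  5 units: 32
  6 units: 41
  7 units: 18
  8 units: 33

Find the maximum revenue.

Build r[k] bottom-up: r[k] = max over allowed piece i of (p[i] + r[k−i]).
r[1] = 0
r[2] = 0
r[3] = 10
r[4] = 10
r[5] = 32
r[6] = 41
r[7] = 41
r[8] = 42  (first piece 3, then r[5]=32)
One optimal cutting: 5 + 3 → 42.

42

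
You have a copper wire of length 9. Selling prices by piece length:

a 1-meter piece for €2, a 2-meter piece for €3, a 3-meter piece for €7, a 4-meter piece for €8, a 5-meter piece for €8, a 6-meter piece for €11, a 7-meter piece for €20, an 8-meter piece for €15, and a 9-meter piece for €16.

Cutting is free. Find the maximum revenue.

Build r[k] bottom-up: r[k] = max over allowed piece i of (p[i] + r[k−i]).
r[1] = 2
r[2] = max(2+2, 3+0) = 4
r[3] = max(2+4, 3+2, 7+0) = 7
r[4] = max(2+7, 3+4, 7+2, 8+0) = 9
r[5] = max(2+9, 3+7, 7+4, 8+2, 8+0) = 11
r[6] = max(2+11, 3+9, 7+7, 8+4, 8+2, 11+0) = 14
r[7] = max(2+14, 3+11, 7+9, …, 11+2, 20+0) = 20
r[8] = max(2+20, 3+14, 7+11, …, 20+2, 15+0) = 22
r[9] = max(2+22, 3+20, 7+14, …, 15+2, 16+0) = 24
One optimal cutting: 7 + 1 + 1 → €20 + €2 + €2 = €24.

24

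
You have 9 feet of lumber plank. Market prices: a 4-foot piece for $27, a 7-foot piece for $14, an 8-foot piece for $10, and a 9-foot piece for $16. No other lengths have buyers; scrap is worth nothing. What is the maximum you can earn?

Build r[k] bottom-up: r[k] = max over allowed piece i of (p[i] + r[k−i]).
r[1] = 0
r[2] = 0
r[3] = 0
r[4] = 27
r[5] = 27
r[6] = 27
r[7] = max(27+0, 14+0) = 27
r[8] = max(27+27, 14+0, 10+0) = 54
r[9] = max(27+27, 14+0, 10+0, 16+0) = 54
One optimal cutting: pieces 4 + 4 with 1 foot of scrap → $54.

54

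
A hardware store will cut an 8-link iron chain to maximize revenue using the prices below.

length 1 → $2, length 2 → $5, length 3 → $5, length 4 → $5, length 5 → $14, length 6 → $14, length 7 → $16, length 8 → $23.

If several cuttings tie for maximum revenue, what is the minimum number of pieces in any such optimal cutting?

Build r[k] bottom-up: r[k] = max over allowed piece i of (p[i] + r[k−i]).
r[1] = 2
r[2] = 5
r[3] = 7  (first piece 1, then r[2]=5)
r[4] = 10  (first piece 2, then r[2]=5)
r[5] = 14
r[6] = 16  (first piece 1, then r[5]=14)
r[7] = 19  (first piece 2, then r[5]=14)
r[8] = 23
Maximum revenue is $23.
Now minimize piece count subject to staying optimal: for each k, pieces[k] = 1 + min over i with p[i]+r[k−i]=r[k] of pieces[k−i].
pieces[5] = 1
pieces[6] = 2
pieces[7] = 2
pieces[8] = 1

1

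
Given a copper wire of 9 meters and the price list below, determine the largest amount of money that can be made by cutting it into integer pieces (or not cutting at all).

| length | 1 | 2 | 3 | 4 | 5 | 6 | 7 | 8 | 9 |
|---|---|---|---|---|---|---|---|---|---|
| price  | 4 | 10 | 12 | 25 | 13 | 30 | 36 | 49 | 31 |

Consider every possible first cut. v[k] is the best of p[i]+v[k−i] over all sellable i≤k.
v[1] = 4
v[2] = max(4+4, 10+0) = 10
v[3] = max(4+10, 10+4, 12+0) = 14
v[4] = max(4+14, 10+10, 12+4, 25+0) = 25
v[5] = max(4+25, 10+14, 12+10, 25+4, 13+0) = 29
v[6] = max(4+29, 10+25, 12+14, 25+10, 13+4, 30+0) = 35
v[7] = max(4+35, 10+29, 12+25, …, 30+4, 36+0) = 39
v[8] = max(4+39, 10+35, 12+29, …, 36+4, 49+0) = 50
v[9] = max(4+50, 10+39, 12+35, …, 49+4, 31+0) = 54
One optimal cutting: 4 + 4 + 1 → €25 + €25 + €4 = €54.

54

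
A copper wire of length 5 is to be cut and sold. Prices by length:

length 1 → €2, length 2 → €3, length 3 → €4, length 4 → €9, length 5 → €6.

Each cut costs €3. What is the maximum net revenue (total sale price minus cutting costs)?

8

Consider every possible first cut. r[k] is the best of p[i]+r[k−i] over all sellable i≤k, charging 3 whenever i<k.
r[1] = 2
r[2] = max(2+2-3, 3+0) = 3
r[3] = max(2+3-3, 3+2-3, 4+0) = 4
r[4] = max(2+4-3, 3+3-3, 4+2-3, 9+0) = 9
r[5] = max(2+9-3, 3+4-3, 4+3-3, 9+2-3, 6+0) = 8
One optimal plan: pieces 4 + 1 (1 cut) → €11 − €3 = €8.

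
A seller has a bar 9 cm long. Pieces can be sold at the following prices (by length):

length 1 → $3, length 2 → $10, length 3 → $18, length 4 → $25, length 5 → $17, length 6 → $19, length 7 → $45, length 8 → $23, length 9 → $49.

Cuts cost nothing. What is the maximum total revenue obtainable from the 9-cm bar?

55

Let r[k] be the best obtainable value from length k. For each k, try every first piece i and keep the best of price[i] + r[k−i].
r[1] = 3
r[2] = 10
r[3] = 18
r[4] = 25
r[5] = 28  (first piece 1, then r[4]=25)
r[6] = 36  (first piece 3, then r[3]=18)
r[7] = 45
r[8] = 50  (first piece 4, then r[4]=25)
r[9] = 55  (first piece 2, then r[7]=45)
One optimal cutting: 7 + 2 → $45 + $10 = $55.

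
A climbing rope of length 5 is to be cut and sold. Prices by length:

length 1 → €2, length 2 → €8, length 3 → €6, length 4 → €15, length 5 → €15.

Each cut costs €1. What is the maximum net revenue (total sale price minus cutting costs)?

16

Consider every possible first cut. net[k] is the best of p[i]+net[k−i] over all sellable i≤k, charging 1 whenever i<k.
net[1] = 2
net[2] = max(2+2-1, 8+0) = 8
net[3] = max(2+8-1, 8+2-1, 6+0) = 9
net[4] = max(2+9-1, 8+8-1, 6+2-1, 15+0) = 15
net[5] = max(2+15-1, 8+9-1, 6+8-1, 15+2-1, 15+0) = 16
One optimal plan: pieces 2 + 2 + 1 (2 cuts) → €18 − €2 = €16.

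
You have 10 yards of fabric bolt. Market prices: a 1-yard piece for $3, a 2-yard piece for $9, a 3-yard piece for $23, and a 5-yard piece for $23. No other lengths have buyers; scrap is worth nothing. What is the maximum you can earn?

Let f[k] be the best obtainable value from length k. For each k, try every first piece i and keep the best of price[i] + f[k−i].
f[1] = 3
f[2] = max(3+3, 9+0) = 9
f[3] = max(3+9, 9+3, 23+0) = 23
f[4] = max(3+23, 9+9, 23+3) = 26
f[5] = max(3+26, 9+23, 23+9, 23+0) = 32
f[6] = max(3+32, 9+26, 23+23, 23+3) = 46
f[7] = max(3+46, 9+32, 23+26, 23+9) = 49
f[8] = max(3+49, 9+46, 23+32, 23+23) = 55
f[9] = max(3+55, 9+49, 23+46, 23+26) = 69
f[10] = max(3+69, 9+55, 23+49, 23+32) = 72
One optimal cutting: 3 + 3 + 3 + 1 → $72.

72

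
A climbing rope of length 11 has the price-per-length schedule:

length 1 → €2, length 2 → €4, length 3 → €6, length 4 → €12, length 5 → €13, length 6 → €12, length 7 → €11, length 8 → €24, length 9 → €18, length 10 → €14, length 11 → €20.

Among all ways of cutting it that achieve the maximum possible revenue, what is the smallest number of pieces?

Build r[k] bottom-up: r[k] = max over allowed piece i of (p[i] + r[k−i]).
r[1] = 2
r[2] = 4  (first piece 1, then r[1]=2)
r[3] = 6  (first piece 1, then r[2]=4)
r[4] = 12
r[5] = 14  (first piece 1, then r[4]=12)
r[6] = 16  (first piece 1, then r[5]=14)
r[7] = 18  (first piece 1, then r[6]=16)
r[8] = 24  (first piece 4, then r[4]=12)
r[9] = 26  (first piece 1, then r[8]=24)
r[10] = 28  (first piece 1, then r[9]=26)
r[11] = 30  (first piece 1, then r[10]=28)
Maximum revenue is €30.
Now minimize piece count subject to staying optimal: for each k, pieces[k] = 1 + min over i with p[i]+r[k−i]=r[k] of pieces[k−i].
pieces[8] = 1
pieces[9] = 2
pieces[10] = 2
pieces[11] = 2

2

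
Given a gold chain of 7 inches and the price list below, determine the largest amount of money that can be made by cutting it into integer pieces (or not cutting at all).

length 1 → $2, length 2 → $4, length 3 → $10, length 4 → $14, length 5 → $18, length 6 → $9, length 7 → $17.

Consider every possible first cut. best[k] is the best of p[i]+best[k−i] over all sellable i≤k.
best[1] = 2
best[2] = 4  (first piece 1, then best[1]=2)
best[3] = 10
best[4] = 14
best[5] = 18
best[6] = 20  (first piece 1, then best[5]=18)
best[7] = 24  (first piece 3, then best[4]=14)
One optimal cutting: 4 + 3 → $14 + $10 = $24.

24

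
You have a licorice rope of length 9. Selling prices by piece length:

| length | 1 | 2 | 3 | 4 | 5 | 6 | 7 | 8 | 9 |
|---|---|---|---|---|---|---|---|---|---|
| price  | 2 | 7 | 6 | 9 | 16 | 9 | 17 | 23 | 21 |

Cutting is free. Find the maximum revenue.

30

Build best[k] bottom-up: best[k] = max over allowed piece i of (p[i] + best[k−i]).
best[1] = 2
best[2] = max(2+2, 7+0) = 7
best[3] = max(2+7, 7+2, 6+0) = 9
best[4] = max(2+9, 7+7, 6+2, 9+0) = 14
best[5] = max(2+14, 7+9, 6+7, 9+2, 16+0) = 16
best[6] = max(2+16, 7+14, 6+9, 9+7, 16+2, 9+0) = 21
best[7] = max(2+21, 7+16, 6+14, …, 9+2, 17+0) = 23
best[8] = max(2+23, 7+21, 6+16, …, 17+2, 23+0) = 28
best[9] = max(2+28, 7+23, 6+21, …, 23+2, 21+0) = 30
One optimal cutting: 2 + 2 + 2 + 2 + 1 → ¢7 + ¢7 + ¢7 + ¢7 + ¢2 = ¢30.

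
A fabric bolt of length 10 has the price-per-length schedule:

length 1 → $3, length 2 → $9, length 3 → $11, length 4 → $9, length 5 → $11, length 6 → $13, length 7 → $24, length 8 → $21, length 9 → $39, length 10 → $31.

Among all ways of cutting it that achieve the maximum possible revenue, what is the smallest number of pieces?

5

Let r[k] be the best obtainable value from length k. For each k, try every first piece i and keep the best of price[i] + r[k−i].
r[1] = 3
r[2] = 9
r[3] = 12  (first piece 1, then r[2]=9)
r[4] = 18  (first piece 2, then r[2]=9)
r[5] = 21  (first piece 1, then r[4]=18)
r[6] = 27  (first piece 2, then r[4]=18)
r[7] = 30  (first piece 1, then r[6]=27)
r[8] = 36  (first piece 2, then r[6]=27)
r[9] = 39  (first piece 1, then r[8]=36)
r[10] = 45  (first piece 2, then r[8]=36)
Maximum revenue is $45.
Now minimize piece count subject to staying optimal: for each k, pieces[k] = 1 + min over i with p[i]+r[k−i]=r[k] of pieces[k−i].
pieces[7] = 4
pieces[8] = 4
pieces[9] = 1
pieces[10] = 5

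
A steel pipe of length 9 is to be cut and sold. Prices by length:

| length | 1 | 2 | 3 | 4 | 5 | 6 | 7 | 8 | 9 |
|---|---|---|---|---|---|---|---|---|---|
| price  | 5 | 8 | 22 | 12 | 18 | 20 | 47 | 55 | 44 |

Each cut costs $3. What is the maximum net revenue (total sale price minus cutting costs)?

Build v[k] bottom-up: v[k] = max over allowed piece i of (p[i] + v[k−i]) − 3 per cut.
v[1] = 5
v[2] = 8
v[3] = 22
v[4] = 24  (first piece 1, then v[3]=22)
v[5] = 27  (first piece 2, then v[3]=22)
v[6] = 41  (first piece 3, then v[3]=22)
v[7] = 47
v[8] = 55
v[9] = 60  (first piece 3, then v[6]=41)
One optimal plan: pieces 3 + 3 + 3 (2 cuts) → $66 − $6 = $60.

60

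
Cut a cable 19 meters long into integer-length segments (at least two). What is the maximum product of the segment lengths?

Define prod[k] = max over 1≤i<k of i · max(k−i, prod[k−i]); the inner max lets the remainder stay uncut if that's better.
Small cases: prod[2]=1, prod[3]=2, prod[4]=4, prod[5]=6, prod[6]=9, prod[7]=12, prod[8]=18, prod[9]=27, prod[10]=36, prod[11]=54, prod[12]=81, prod[13]=108, prod[14]=162.
prod[15] = 3·max(12,81) = 3·81 = 243
prod[16] = 2·max(14,162) = 2·162 = 324
prod[17] = 2·max(15,243) = 2·243 = 486
prod[18] = 3·max(15,243) = 3·243 = 729
prod[19] = 2·max(17,486) = 2·486 = 972
One optimal split: 3 + 3 + 3 + 3 + 3 + 2 + 2; product 3·3·3·3·3·2·2 = 972.

972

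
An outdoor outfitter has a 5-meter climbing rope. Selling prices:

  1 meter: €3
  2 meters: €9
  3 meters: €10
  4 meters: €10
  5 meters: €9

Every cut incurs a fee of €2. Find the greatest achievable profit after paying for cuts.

17

Let r[k] be the best obtainable value from length k. For each k, try every first piece i and keep the best of price[i] + r[k−i] minus the 2 cut fee when i<k.
r[1] = 3
r[2] = 9
r[3] = 10  (first piece 1, then r[2]=9)
r[4] = 16  (first piece 2, then r[2]=9)
r[5] = 17  (first piece 1, then r[4]=16)
One optimal plan: pieces 2 + 2 + 1 (2 cuts) → €21 − €4 = €17.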